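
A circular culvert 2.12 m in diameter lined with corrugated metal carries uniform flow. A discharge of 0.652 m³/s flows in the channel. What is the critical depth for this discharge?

At critical depth, Q² T / (g A³) = 1, i.e. A³/T = Q²/g = 0.652²/9.81 = 0.04333.
At y = 0.416 m: A³/T = 0.06947 — high.
At y = 0.326 m: A³/T = 0.02666 — low.
At y = 0.369 m: A³/T = 0.0434 — ≈ 0.04333.

y_c = 0.369 m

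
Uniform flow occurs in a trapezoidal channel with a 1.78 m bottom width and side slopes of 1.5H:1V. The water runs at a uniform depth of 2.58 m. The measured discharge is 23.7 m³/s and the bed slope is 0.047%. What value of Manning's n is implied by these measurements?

With bottom width b = 1.78 m and side slope z = 1.5: A = (b + zy)y = (1.78 + 1.5×2.58)×2.58 = 14.58 m²; P = b + 2y√(1+z²) = 1.78 + 2×2.58×1.803 = 11.08 m.
Hydraulic radius R = A/P = 14.58/11.08 = 1.315 m.
Rearranging Manning's equation: n = (1/Q) A R^(2/3) S^(1/2) = (1/23.7) × 14.58 × 1.315^(2/3) × √0.00047 = 0.016.

n = 0.016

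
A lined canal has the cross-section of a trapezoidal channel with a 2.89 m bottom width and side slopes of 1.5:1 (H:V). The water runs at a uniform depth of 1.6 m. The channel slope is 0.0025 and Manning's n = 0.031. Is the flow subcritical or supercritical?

subcritical

With bottom width b = 2.89 m and side slope z = 1.5: A = (b + zy)y = (2.89 + 1.5×1.6)×1.6 = 8.464 m²; P = b + 2y√(1+z²) = 2.89 + 2×1.6×1.803 = 8.659 m.
Hydraulic radius R = A/P = 8.464/8.659 = 0.9775 m.
V = (1/n) R^(2/3) √S = (1/0.031) × 0.9775^(2/3) × √0.0025 = 1.589 m/s. Hydraulic depth D_h = A/T = 8.464/7.69 = 1.101 m.
Froude number Fr = V/√(g·D_h) = 1.589/√(9.81×1.101) = 0.483, which is less than 1, so the flow is subcritical.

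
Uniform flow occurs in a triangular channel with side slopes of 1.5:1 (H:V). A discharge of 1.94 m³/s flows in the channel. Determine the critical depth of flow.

y_c = 0.806 m

At critical depth, Q² T / (g A³) = 1, i.e. A³/T = Q²/g = 1.94²/9.81 = 0.3836.
Try y = 0.903 m: A³/T = 0.6754 — over.
Try y = 0.642 m: A³/T = 0.1227 — short.
Try y = 0.806 m: A³/T = 0.3827 — ≈ 0.3836.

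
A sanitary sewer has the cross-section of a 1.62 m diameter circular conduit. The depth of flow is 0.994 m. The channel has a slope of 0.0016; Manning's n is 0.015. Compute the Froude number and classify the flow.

subcritical

For a circular section of diameter D = 1.62 m at depth y = 0.994 m, the central angle is θ = 2 arccos(1 − 2y/D) = 3.6 rad. Then A = (D²/8)(θ − sin θ) = 1.326 m² and P = Dθ/2 = 2.916 m.
Hydraulic radius R = A/P = 1.326/2.916 = 0.4548 m.
V = (1/n) R^(2/3) √S = (1/0.015) × 0.4548^(2/3) × √0.0016 = 1.577 m/s. Hydraulic depth D_h = A/T = 1.326/1.578 = 0.8406 m.
Froude number Fr = V/√(g·D_h) = 1.577/√(9.81×0.8406) = 0.549, which is less than 1, so the flow is subcritical.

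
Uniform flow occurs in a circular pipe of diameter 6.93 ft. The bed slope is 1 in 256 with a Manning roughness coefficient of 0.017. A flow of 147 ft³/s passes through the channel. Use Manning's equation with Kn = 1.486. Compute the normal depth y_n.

Manning's equation rearranged: A R^(2/3) = nQ / (1.486·√S) = 0.017 × 147 / (1.486 × √0.003906) = 26.91.
At y = 2.6 ft: A R^(2/3) = 16.29 — short.
At y = 4.13 ft: A R^(2/3) = 36.18 — over.
At y = 3.44 ft: A R^(2/3) = 26.87 — matches.

y_n = 3.44 ft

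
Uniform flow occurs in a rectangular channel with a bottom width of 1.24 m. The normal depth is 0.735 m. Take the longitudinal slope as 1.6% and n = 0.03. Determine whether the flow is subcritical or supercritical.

Flow area A = b·y = 1.24 × 0.735 = 0.9114 m². Wetted perimeter P = b + 2y = 1.24 + 2×0.735 = 2.71 m.
Hydraulic radius R = A/P = 0.9114/2.71 = 0.3363 m.
V = (1/n) R^(2/3) √S = (1/0.03) × 0.3363^(2/3) × √0.016 = 2.039 m/s. Hydraulic depth D_h = A/T = 0.9114/1.24 = 0.735 m.
Froude number Fr = V/√(g·D_h) = 2.039/√(9.81×0.735) = 0.759, which is less than 1, so the flow is subcritical.

subcritical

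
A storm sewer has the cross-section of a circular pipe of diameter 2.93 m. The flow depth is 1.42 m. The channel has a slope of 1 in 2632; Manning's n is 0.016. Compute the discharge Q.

For a circular section of diameter D = 2.93 m at depth y = 1.42 m, the central angle is θ = 2 arccos(1 − 2y/D) = 3.08 rad. Then A = (D²/8)(θ − sin θ) = 3.239 m² and P = Dθ/2 = 4.512 m.
Hydraulic radius R = A/P = 3.239/4.512 = 0.7179 m.
Manning's equation: Q = (1/n) A R^(2/3) S^(1/2) = (1/0.016) × 3.239 × 0.7179^(2/3) × 0.0003799^(1/2) = 3.16 m³/s.

Q = 3.16 m³/s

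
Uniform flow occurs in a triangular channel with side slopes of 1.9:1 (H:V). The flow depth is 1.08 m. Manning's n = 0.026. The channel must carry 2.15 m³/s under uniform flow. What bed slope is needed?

S = 0.0017

For a triangular section with side slope z = 1.9: A = zy² = 1.9×1.08² = 2.216 m²; P = 2y√(1+z²) = 2×1.08×2.147 = 4.638 m.
Hydraulic radius R = A/P = 2.216/4.638 = 0.4779 m.
From Manning's equation, S = [nQ / (1 A R^(2/3))]² = [0.026 × 2.15 / (1 × 2.216 × 0.4779^(2/3))]² = 0.0017.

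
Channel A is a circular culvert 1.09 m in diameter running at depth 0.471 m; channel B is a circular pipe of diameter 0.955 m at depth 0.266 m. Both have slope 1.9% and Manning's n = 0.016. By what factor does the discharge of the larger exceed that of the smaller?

Channel A: For a circular section of diameter D = 1.09 m at depth y = 0.471 m, the central angle is θ = 2 arccos(1 − 2y/D) = 2.869 rad. Then A = (D²/8)(θ − sin θ) = 0.3862 m² and P = Dθ/2 = 1.564 m. Hydraulic radius R = A/P = 0.3862/1.564 = 0.2469 m. Q_A = (1/0.016)·0.3862·0.2469^(2/3)·√0.019 = 1.309 m³/s.
Channel B: For a circular section of diameter D = 0.955 m at depth y = 0.266 m, the central angle is θ = 2 arccos(1 − 2y/D) = 2.224 rad. Then A = (D²/8)(θ − sin θ) = 0.163 m² and P = Dθ/2 = 1.062 m. Hydraulic radius R = A/P = 0.163/1.062 = 0.1535 m. Q_B = (1/0.016)·0.163·0.1535^(2/3)·√0.019 = 0.4025 m³/s.
The larger discharge is 1.309 m³/s and the smaller is 0.4025 m³/s; the ratio is 3.25.

3.25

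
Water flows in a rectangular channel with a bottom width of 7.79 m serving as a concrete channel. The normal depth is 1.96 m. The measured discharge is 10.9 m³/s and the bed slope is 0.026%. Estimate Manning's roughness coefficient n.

Flow area A = b·y = 7.79 × 1.96 = 15.27 m². Wetted perimeter P = b + 2y = 7.79 + 2×1.96 = 11.71 m.
Hydraulic radius R = A/P = 15.27/11.71 = 1.304 m.
Rearranging Manning's equation: n = (1/Q) A R^(2/3) S^(1/2) = (1/10.9) × 15.27 × 1.304^(2/3) × √0.00026 = 0.027.

n = 0.027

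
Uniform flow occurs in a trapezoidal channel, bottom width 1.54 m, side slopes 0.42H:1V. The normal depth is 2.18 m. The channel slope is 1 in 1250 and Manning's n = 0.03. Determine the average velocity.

V = 0.849 m/s

With bottom width b = 1.54 m and side slope z = 0.42: A = (b + zy)y = (1.54 + 0.42×2.18)×2.18 = 5.353 m²; P = b + 2y√(1+z²) = 1.54 + 2×2.18×1.085 = 6.269 m.
Hydraulic radius R = A/P = 5.353/6.269 = 0.8539 m.
From Manning's equation, V = (1/n) R^(2/3) S^(1/2) = (1/0.03) × 0.8539^(2/3) × 0.0008^(1/2) = 0.849 m/s.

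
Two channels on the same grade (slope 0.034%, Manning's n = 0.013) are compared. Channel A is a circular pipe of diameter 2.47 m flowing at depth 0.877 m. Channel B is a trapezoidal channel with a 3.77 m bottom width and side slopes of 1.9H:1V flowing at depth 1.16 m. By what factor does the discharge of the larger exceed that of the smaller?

Channel A: For a circular section of diameter D = 2.47 m at depth y = 0.877 m, the central angle is θ = 2 arccos(1 − 2y/D) = 2.553 rad. Then A = (D²/8)(θ − sin θ) = 1.524 m² and P = Dθ/2 = 3.153 m. Hydraulic radius R = A/P = 1.524/3.153 = 0.4833 m. Q_A = (1/0.013)·1.524·0.4833^(2/3)·√0.00034 = 1.331 m³/s.
Channel B: With bottom width b = 3.77 m and side slope z = 1.9: A = (b + zy)y = (3.77 + 1.9×1.16)×1.16 = 6.93 m²; P = b + 2y√(1+z²) = 3.77 + 2×1.16×2.147 = 8.751 m. Hydraulic radius R = A/P = 6.93/8.751 = 0.7919 m. Q_B = (1/0.013)·6.93·0.7919^(2/3)·√0.00034 = 8.413 m³/s.
The larger discharge is 8.413 m³/s and the smaller is 1.331 m³/s; the ratio is 6.32.

6.32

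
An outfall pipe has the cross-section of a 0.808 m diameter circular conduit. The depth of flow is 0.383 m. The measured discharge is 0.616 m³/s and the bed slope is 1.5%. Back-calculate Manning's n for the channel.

n = 0.016

For a circular section of diameter D = 0.808 m at depth y = 0.383 m, the central angle is θ = 2 arccos(1 − 2y/D) = 3.038 rad. Then A = (D²/8)(θ − sin θ) = 0.2394 m² and P = Dθ/2 = 1.227 m.
Hydraulic radius R = A/P = 0.2394/1.227 = 0.1951 m.
Rearranging Manning's equation: n = (1/Q) A R^(2/3) S^(1/2) = (1/0.616) × 0.2394 × 0.1951^(2/3) × √0.015 = 0.016.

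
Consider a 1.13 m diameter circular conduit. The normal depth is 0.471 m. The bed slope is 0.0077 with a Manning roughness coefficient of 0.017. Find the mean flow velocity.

V = 2.05 m/s

For a circular section of diameter D = 1.13 m at depth y = 0.471 m, the central angle is θ = 2 arccos(1 − 2y/D) = 2.807 rad. Then A = (D²/8)(θ − sin θ) = 0.3957 m² and P = Dθ/2 = 1.586 m.
Hydraulic radius R = A/P = 0.3957/1.586 = 0.2495 m.
From Manning's equation, V = (1/n) R^(2/3) S^(1/2) = (1/0.017) × 0.2495^(2/3) × 0.0077^(1/2) = 2.05 m/s.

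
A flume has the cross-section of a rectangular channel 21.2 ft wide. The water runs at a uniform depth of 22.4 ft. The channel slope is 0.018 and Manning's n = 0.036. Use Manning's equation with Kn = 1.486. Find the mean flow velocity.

Flow area A = b·y = 21.2 × 22.4 = 474.9 ft². Wetted perimeter P = b + 2y = 21.2 + 2×22.4 = 66 ft.
Hydraulic radius R = A/P = 474.9/66 = 7.195 ft.
From Manning's equation, V = (1.486/n) R^(2/3) S^(1/2) = (1.486/0.036) × 7.195^(2/3) × 0.018^(1/2) = 20.6 ft/s.

V = 20.6 ft/s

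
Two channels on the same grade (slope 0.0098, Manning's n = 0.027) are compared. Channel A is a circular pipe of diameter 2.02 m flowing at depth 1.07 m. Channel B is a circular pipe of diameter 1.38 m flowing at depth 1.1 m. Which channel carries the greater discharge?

Channel A: For a circular section of diameter D = 2.02 m at depth y = 1.07 m, the central angle is θ = 2 arccos(1 − 2y/D) = 3.26 rad. Then A = (D²/8)(θ − sin θ) = 1.723 m² and P = Dθ/2 = 3.293 m. Hydraulic radius R = A/P = 1.723/3.293 = 0.5234 m. Q_A = (1/0.027)·1.723·0.5234^(2/3)·√0.0098 = 4.104 m³/s.
Channel B: For a circular section of diameter D = 1.38 m at depth y = 1.1 m, the central angle is θ = 2 arccos(1 − 2y/D) = 4.414 rad. Then A = (D²/8)(θ − sin θ) = 1.278 m² and P = Dθ/2 = 3.046 m. Hydraulic radius R = A/P = 1.278/3.046 = 0.4197 m. Q_B = (1/0.027)·1.278·0.4197^(2/3)·√0.0098 = 2.627 m³/s.
Q_A = 4.104 m³/s vs Q_B = 2.627 m³/s, so channel A carries more.

channel A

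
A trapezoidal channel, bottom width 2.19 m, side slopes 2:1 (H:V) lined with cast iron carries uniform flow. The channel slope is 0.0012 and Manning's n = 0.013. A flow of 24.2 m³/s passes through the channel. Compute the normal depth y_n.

Manning's equation rearranged: A R^(2/3) = nQ / (1·√S) = 0.013 × 24.2 / (√0.0012) = 9.082.
Trying y = 1.94 m: A R^(2/3) = 12.42 — over.
Trying y = 1.68 m: A R^(2/3) = 9.079 — matches.

y_n = 1.68 m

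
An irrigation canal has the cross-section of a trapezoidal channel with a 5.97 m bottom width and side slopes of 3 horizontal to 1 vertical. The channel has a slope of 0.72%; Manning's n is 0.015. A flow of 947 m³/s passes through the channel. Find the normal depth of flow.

y_n = 4.55 m

Manning's equation rearranged: A R^(2/3) = nQ / (1·√S) = 0.015 × 947 / (√0.0072) = 167.4.
Try y = 3.7 m: A R^(2/3) = 105.2 — low.
Try y = 5.57 m: A R^(2/3) = 266.6 — high.
Try y = 4.55 m: A R^(2/3) = 167.5 — ≈ 167.4.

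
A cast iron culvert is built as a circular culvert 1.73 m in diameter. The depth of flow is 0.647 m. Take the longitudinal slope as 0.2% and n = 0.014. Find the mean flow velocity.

For a circular section of diameter D = 1.73 m at depth y = 0.647 m, the central angle is θ = 2 arccos(1 − 2y/D) = 2.632 rad. Then A = (D²/8)(θ − sin θ) = 0.8022 m² and P = Dθ/2 = 2.277 m.
Hydraulic radius R = A/P = 0.8022/2.277 = 0.3523 m.
From Manning's equation, V = (1/n) R^(2/3) S^(1/2) = (1/0.014) × 0.3523^(2/3) × 0.002^(1/2) = 1.59 m/s.

V = 1.59 m/s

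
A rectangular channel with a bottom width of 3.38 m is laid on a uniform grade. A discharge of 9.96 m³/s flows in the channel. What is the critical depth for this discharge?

y_c = 0.96 m

For a rectangular channel, critical depth y_c = (q²/g)^(1/3) where q = Q/b = 9.96/3.38 = 2.947 m²/s.
So y_c = (2.947²/9.81)^(1/3) = 0.96 m.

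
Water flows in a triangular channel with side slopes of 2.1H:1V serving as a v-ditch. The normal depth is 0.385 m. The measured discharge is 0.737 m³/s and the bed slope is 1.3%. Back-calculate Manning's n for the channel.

n = 0.015

For a triangular section with side slope z = 2.1: A = zy² = 2.1×0.385² = 0.3113 m²; P = 2y√(1+z²) = 2×0.385×2.326 = 1.791 m.
Hydraulic radius R = A/P = 0.3113/1.791 = 0.1738 m.
Rearranging Manning's equation: n = (1/Q) A R^(2/3) S^(1/2) = (1/0.737) × 0.3113 × 0.1738^(2/3) × √0.013 = 0.015.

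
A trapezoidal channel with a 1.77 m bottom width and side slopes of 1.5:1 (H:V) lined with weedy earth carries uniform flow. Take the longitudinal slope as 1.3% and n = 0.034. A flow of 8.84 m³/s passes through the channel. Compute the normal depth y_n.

y_n = 1.06 m

Manning's equation rearranged: A R^(2/3) = nQ / (1·√S) = 0.034 × 8.84 / (√0.013) = 2.636.
At y = 0.917 m: A R^(2/3) = 1.979 — too small.
At y = 1.3 m: A R^(2/3) = 3.988 — too large.
At y = 1.06 m: A R^(2/3) = 2.637 — matches.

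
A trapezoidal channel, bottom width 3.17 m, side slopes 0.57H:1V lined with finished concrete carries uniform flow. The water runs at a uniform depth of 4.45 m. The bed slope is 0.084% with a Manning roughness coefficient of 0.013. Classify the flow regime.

subcritical

With bottom width b = 3.17 m and side slope z = 0.57: A = (b + zy)y = (3.17 + 0.57×4.45)×4.45 = 25.39 m²; P = b + 2y√(1+z²) = 3.17 + 2×4.45×1.151 = 13.41 m.
Hydraulic radius R = A/P = 25.39/13.41 = 1.893 m.
V = (1/n) R^(2/3) √S = (1/0.013) × 1.893^(2/3) × √0.00084 = 3.412 m/s. Hydraulic depth D_h = A/T = 25.39/8.243 = 3.081 m.
Froude number Fr = V/√(g·D_h) = 3.412/√(9.81×3.081) = 0.621, which is less than 1, so the flow is subcritical.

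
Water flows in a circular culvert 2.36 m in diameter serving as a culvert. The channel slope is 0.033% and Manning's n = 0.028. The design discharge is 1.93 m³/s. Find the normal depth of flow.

y_n = 1.87 m

Manning's equation rearranged: A R^(2/3) = nQ / (1·√S) = 0.028 × 1.93 / (√0.00033) = 2.975.
Trying y = 2.19 m: A R^(2/3) = 3.308 — high.
Trying y = 1.59 m: A R^(2/3) = 2.447 — low.
Trying y = 1.87 m: A R^(2/3) = 2.979 — matches.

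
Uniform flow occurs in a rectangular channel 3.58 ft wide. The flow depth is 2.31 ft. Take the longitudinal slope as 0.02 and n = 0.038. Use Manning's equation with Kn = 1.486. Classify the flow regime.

subcritical

Flow area A = b·y = 3.58 × 2.31 = 8.27 ft². Wetted perimeter P = b + 2y = 3.58 + 2×2.31 = 8.2 ft.
Hydraulic radius R = A/P = 8.27/8.2 = 1.009 ft.
V = (1.486/n) R^(2/3) √S = (1.486/0.038) × 1.009^(2/3) × √0.02 = 5.562 ft/s. Hydraulic depth D_h = A/T = 8.27/3.58 = 2.31 ft.
Froude number Fr = V/√(g·D_h) = 5.562/√(32.2×2.31) = 0.645, which is less than 1, so the flow is subcritical.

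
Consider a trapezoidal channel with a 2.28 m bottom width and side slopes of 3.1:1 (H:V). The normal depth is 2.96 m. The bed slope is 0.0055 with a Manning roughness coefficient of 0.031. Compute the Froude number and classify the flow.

With bottom width b = 2.28 m and side slope z = 3.1: A = (b + zy)y = (2.28 + 3.1×2.96)×2.96 = 33.91 m²; P = b + 2y√(1+z²) = 2.28 + 2×2.96×3.257 = 21.56 m.
Hydraulic radius R = A/P = 33.91/21.56 = 1.573 m.
V = (1/n) R^(2/3) √S = (1/0.031) × 1.573^(2/3) × √0.0055 = 3.235 m/s. Hydraulic depth D_h = A/T = 33.91/20.63 = 1.644 m.
Froude number Fr = V/√(g·D_h) = 3.235/√(9.81×1.644) = 0.806, which is less than 1, so the flow is subcritical.

subcritical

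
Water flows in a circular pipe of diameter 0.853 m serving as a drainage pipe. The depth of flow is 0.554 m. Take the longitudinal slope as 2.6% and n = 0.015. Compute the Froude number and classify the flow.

supercritical

For a circular section of diameter D = 0.853 m at depth y = 0.554 m, the central angle is θ = 2 arccos(1 − 2y/D) = 3.749 rad. Then A = (D²/8)(θ − sin θ) = 0.3928 m² and P = Dθ/2 = 1.599 m.
Hydraulic radius R = A/P = 0.3928/1.599 = 0.2457 m.
V = (1/n) R^(2/3) √S = (1/0.015) × 0.2457^(2/3) × √0.026 = 4.217 m/s. Hydraulic depth D_h = A/T = 0.3928/0.814 = 0.4826 m.
Froude number Fr = V/√(g·D_h) = 4.217/√(9.81×0.4826) = 1.94, which is greater than 1, so the flow is supercritical.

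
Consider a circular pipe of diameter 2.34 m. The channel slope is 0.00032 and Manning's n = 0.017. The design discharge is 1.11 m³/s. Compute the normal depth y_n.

Manning's equation rearranged: A R^(2/3) = nQ / (1·√S) = 0.017 × 1.11 / (√0.00032) = 1.055.
At y = 1.18 m: A R^(2/3) = 1.526 — over.
At y = 0.957 m: A R^(2/3) = 1.056 — matches.

y_n = 0.957 m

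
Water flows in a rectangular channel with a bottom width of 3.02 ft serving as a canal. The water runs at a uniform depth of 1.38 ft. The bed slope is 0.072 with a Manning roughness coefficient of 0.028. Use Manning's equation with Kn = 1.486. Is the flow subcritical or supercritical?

Flow area A = b·y = 3.02 × 1.38 = 4.168 ft². Wetted perimeter P = b + 2y = 3.02 + 2×1.38 = 5.78 ft.
Hydraulic radius R = A/P = 4.168/5.78 = 0.721 ft.
V = (1.486/n) R^(2/3) √S = (1.486/0.028) × 0.721^(2/3) × √0.072 = 11.45 ft/s. Hydraulic depth D_h = A/T = 4.168/3.02 = 1.38 ft.
Froude number Fr = V/√(g·D_h) = 11.45/√(32.2×1.38) = 1.72, which is greater than 1, so the flow is supercritical.

supercritical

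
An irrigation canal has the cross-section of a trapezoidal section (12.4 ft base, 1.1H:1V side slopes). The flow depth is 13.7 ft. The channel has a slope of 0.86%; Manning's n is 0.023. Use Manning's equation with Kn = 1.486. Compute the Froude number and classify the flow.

With bottom width b = 12.4 ft and side slope z = 1.1: A = (b + zy)y = (12.4 + 1.1×13.7)×13.7 = 376.3 ft²; P = b + 2y√(1+z²) = 12.4 + 2×13.7×1.487 = 53.13 ft.
Hydraulic radius R = A/P = 376.3/53.13 = 7.083 ft.
V = (1.486/n) R^(2/3) √S = (1.486/0.023) × 7.083^(2/3) × √0.0086 = 22.1 ft/s. Hydraulic depth D_h = A/T = 376.3/42.54 = 8.847 ft.
Froude number Fr = V/√(g·D_h) = 22.1/√(32.2×8.847) = 1.31, which is greater than 1, so the flow is supercritical.

supercritical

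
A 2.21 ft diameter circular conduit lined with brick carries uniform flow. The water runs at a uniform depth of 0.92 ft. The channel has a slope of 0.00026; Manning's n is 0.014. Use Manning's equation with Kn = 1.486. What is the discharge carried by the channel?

For a circular section of diameter D = 2.21 ft at depth y = 0.92 ft, the central angle is θ = 2 arccos(1 − 2y/D) = 2.805 rad. Then A = (D²/8)(θ − sin θ) = 1.511 ft² and P = Dθ/2 = 3.1 ft.
Hydraulic radius R = A/P = 1.511/3.1 = 0.4875 ft.
Manning's equation: Q = (1.486/n) A R^(2/3) S^(1/2) = (1.486/0.014) × 1.511 × 0.4875^(2/3) × 0.00026^(1/2) = 1.6 ft³/s.

Q = 1.6 ft³/s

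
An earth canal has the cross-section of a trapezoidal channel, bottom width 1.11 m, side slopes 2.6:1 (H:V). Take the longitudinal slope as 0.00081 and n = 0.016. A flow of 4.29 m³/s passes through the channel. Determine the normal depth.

Manning's equation rearranged: A R^(2/3) = nQ / (1·√S) = 0.016 × 4.29 / (√0.00081) = 2.412.
At y = 0.771 m: A R^(2/3) = 1.398 — short.
At y = 1.22 m: A R^(2/3) = 3.963 — over.
At y = 0.983 m: A R^(2/3) = 2.41 — close enough.

y_n = 0.983 m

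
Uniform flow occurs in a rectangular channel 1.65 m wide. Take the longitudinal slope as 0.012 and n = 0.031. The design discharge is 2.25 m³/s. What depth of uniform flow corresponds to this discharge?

Manning's equation rearranged: A R^(2/3) = nQ / (1·√S) = 0.031 × 2.25 / (√0.012) = 0.6367.
Try y = 0.619 m: A R^(2/3) = 0.5108 — short.
Try y = 0.866 m: A R^(2/3) = 0.8046 — over.
Try y = 0.727 m: A R^(2/3) = 0.6364 — matches.

y_n = 0.727 m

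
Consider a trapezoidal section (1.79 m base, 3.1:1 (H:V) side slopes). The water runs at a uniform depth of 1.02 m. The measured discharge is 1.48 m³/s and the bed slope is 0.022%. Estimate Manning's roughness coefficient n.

With bottom width b = 1.79 m and side slope z = 3.1: A = (b + zy)y = (1.79 + 3.1×1.02)×1.02 = 5.051 m²; P = b + 2y√(1+z²) = 1.79 + 2×1.02×3.257 = 8.435 m.
Hydraulic radius R = A/P = 5.051/8.435 = 0.5988 m.
Rearranging Manning's equation: n = (1/Q) A R^(2/3) S^(1/2) = (1/1.48) × 5.051 × 0.5988^(2/3) × √0.00022 = 0.036.

n = 0.036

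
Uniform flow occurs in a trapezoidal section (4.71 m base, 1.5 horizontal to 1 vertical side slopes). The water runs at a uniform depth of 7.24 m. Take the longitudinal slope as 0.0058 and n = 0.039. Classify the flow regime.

subcritical

With bottom width b = 4.71 m and side slope z = 1.5: A = (b + zy)y = (4.71 + 1.5×7.24)×7.24 = 112.7 m²; P = b + 2y√(1+z²) = 4.71 + 2×7.24×1.803 = 30.81 m.
Hydraulic radius R = A/P = 112.7/30.81 = 3.658 m.
V = (1/n) R^(2/3) √S = (1/0.039) × 3.658^(2/3) × √0.0058 = 4.636 m/s. Hydraulic depth D_h = A/T = 112.7/26.43 = 4.265 m.
Froude number Fr = V/√(g·D_h) = 4.636/√(9.81×4.265) = 0.717, which is less than 1, so the flow is subcritical.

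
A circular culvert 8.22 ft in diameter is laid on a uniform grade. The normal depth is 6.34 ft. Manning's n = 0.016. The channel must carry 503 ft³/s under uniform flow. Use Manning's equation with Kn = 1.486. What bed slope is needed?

S = 0.0045

For a circular section of diameter D = 8.22 ft at depth y = 6.34 ft, the central angle is θ = 2 arccos(1 − 2y/D) = 4.289 rad. Then A = (D²/8)(θ − sin θ) = 43.92 ft² and P = Dθ/2 = 17.63 ft.
Hydraulic radius R = A/P = 43.92/17.63 = 2.492 ft.
From Manning's equation, S = [nQ / (1.486 A R^(2/3))]² = [0.016 × 503 / (1.486 × 43.92 × 2.492^(2/3))]² = 0.0045.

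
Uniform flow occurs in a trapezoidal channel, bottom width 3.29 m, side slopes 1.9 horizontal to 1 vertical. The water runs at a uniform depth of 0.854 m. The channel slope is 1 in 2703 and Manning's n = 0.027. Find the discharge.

With bottom width b = 3.29 m and side slope z = 1.9: A = (b + zy)y = (3.29 + 1.9×0.854)×0.854 = 4.195 m²; P = b + 2y√(1+z²) = 3.29 + 2×0.854×2.147 = 6.957 m.
Hydraulic radius R = A/P = 4.195/6.957 = 0.603 m.
Manning's equation: Q = (1/n) A R^(2/3) S^(1/2) = (1/0.027) × 4.195 × 0.603^(2/3) × 0.00037^(1/2) = 2.13 m³/s.

Q = 2.13 m³/s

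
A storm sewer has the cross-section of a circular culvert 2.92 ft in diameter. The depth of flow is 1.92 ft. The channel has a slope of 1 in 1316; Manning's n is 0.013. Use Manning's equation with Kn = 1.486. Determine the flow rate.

For a circular section of diameter D = 2.92 ft at depth y = 1.92 ft, the central angle is θ = 2 arccos(1 − 2y/D) = 3.783 rad. Then A = (D²/8)(θ − sin θ) = 4.669 ft² and P = Dθ/2 = 5.523 ft.
Hydraulic radius R = A/P = 4.669/5.523 = 0.8454 ft.
Manning's equation: Q = (1.486/n) A R^(2/3) S^(1/2) = (1.486/0.013) × 4.669 × 0.8454^(2/3) × 0.0007599^(1/2) = 13.2 ft³/s.

Q = 13.2 ft³/s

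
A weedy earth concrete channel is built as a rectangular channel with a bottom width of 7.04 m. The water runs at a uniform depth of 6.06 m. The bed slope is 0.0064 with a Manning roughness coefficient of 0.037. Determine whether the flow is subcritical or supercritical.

Flow area A = b·y = 7.04 × 6.06 = 42.66 m². Wetted perimeter P = b + 2y = 7.04 + 2×6.06 = 19.16 m.
Hydraulic radius R = A/P = 42.66/19.16 = 2.227 m.
V = (1/n) R^(2/3) √S = (1/0.037) × 2.227^(2/3) × √0.0064 = 3.687 m/s. Hydraulic depth D_h = A/T = 42.66/7.04 = 6.06 m.
Froude number Fr = V/√(g·D_h) = 3.687/√(9.81×6.06) = 0.478, which is less than 1, so the flow is subcritical.

subcritical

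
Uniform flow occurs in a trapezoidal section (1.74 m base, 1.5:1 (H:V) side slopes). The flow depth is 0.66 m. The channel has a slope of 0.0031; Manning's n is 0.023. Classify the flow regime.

With bottom width b = 1.74 m and side slope z = 1.5: A = (b + zy)y = (1.74 + 1.5×0.66)×0.66 = 1.802 m²; P = b + 2y√(1+z²) = 1.74 + 2×0.66×1.803 = 4.12 m.
Hydraulic radius R = A/P = 1.802/4.12 = 0.4374 m.
V = (1/n) R^(2/3) √S = (1/0.023) × 0.4374^(2/3) × √0.0031 = 1.395 m/s. Hydraulic depth D_h = A/T = 1.802/3.72 = 0.4844 m.
Froude number Fr = V/√(g·D_h) = 1.395/√(9.81×0.4844) = 0.64, which is less than 1, so the flow is subcritical.

subcritical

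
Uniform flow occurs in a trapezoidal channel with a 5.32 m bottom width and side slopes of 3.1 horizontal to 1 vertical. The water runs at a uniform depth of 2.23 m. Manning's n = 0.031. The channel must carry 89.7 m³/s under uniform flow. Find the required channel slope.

With bottom width b = 5.32 m and side slope z = 3.1: A = (b + zy)y = (5.32 + 3.1×2.23)×2.23 = 27.28 m²; P = b + 2y√(1+z²) = 5.32 + 2×2.23×3.257 = 19.85 m.
Hydraulic radius R = A/P = 27.28/19.85 = 1.374 m.
From Manning's equation, S = [nQ / (1 A R^(2/3))]² = [0.031 × 89.7 / (1 × 27.28 × 1.374^(2/3))]² = 0.0068.

S = 0.0068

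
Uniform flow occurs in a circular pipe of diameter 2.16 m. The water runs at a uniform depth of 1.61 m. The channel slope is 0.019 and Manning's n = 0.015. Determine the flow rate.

Q = 20.2 m³/s

For a circular section of diameter D = 2.16 m at depth y = 1.61 m, the central angle is θ = 2 arccos(1 − 2y/D) = 4.167 rad. Then A = (D²/8)(θ − sin θ) = 2.929 m² and P = Dθ/2 = 4.501 m.
Hydraulic radius R = A/P = 2.929/4.501 = 0.6508 m.
Manning's equation: Q = (1/n) A R^(2/3) S^(1/2) = (1/0.015) × 2.929 × 0.6508^(2/3) × 0.019^(1/2) = 20.2 m³/s.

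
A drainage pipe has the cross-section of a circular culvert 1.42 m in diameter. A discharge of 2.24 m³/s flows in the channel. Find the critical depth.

At critical depth, Q² T / (g A³) = 1, i.e. A³/T = Q²/g = 2.24²/9.81 = 0.5115.
Trying y = 0.916 m: A³/T = 0.9275 — high.
Trying y = 0.689 m: A³/T = 0.3117 — low.
Trying y = 0.784 m: A³/T = 0.5106 — matches.

y_c = 0.784 m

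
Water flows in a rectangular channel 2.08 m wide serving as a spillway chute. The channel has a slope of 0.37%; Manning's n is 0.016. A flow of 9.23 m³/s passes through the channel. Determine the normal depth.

y_n = 1.59 m

Manning's equation rearranged: A R^(2/3) = nQ / (1·√S) = 0.016 × 9.23 / (√0.0037) = 2.428.
Try y = 1.94 m: A R^(2/3) = 3.111 — over.
Try y = 1.1 m: A R^(2/3) = 1.507 — short.
Try y = 1.59 m: A R^(2/3) = 2.427 — ≈ 2.428.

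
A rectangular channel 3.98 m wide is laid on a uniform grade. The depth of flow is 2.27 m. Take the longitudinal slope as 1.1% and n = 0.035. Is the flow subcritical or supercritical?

Flow area A = b·y = 3.98 × 2.27 = 9.035 m². Wetted perimeter P = b + 2y = 3.98 + 2×2.27 = 8.52 m.
Hydraulic radius R = A/P = 9.035/8.52 = 1.06 m.
V = (1/n) R^(2/3) √S = (1/0.035) × 1.06^(2/3) × √0.011 = 3.116 m/s. Hydraulic depth D_h = A/T = 9.035/3.98 = 2.27 m.
Froude number Fr = V/√(g·D_h) = 3.116/√(9.81×2.27) = 0.66, which is less than 1, so the flow is subcritical.

subcritical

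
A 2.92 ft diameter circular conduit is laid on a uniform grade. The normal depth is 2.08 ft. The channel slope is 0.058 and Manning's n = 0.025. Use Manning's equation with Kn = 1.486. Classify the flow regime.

supercritical

For a circular section of diameter D = 2.92 ft at depth y = 2.08 ft, the central angle is θ = 2 arccos(1 − 2y/D) = 4.019 rad. Then A = (D²/8)(θ − sin θ) = 5.103 ft² and P = Dθ/2 = 5.867 ft.
Hydraulic radius R = A/P = 5.103/5.867 = 0.8697 ft.
V = (1.486/n) R^(2/3) √S = (1.486/0.025) × 0.8697^(2/3) × √0.058 = 13.04 ft/s. Hydraulic depth D_h = A/T = 5.103/2.644 = 1.93 ft.
Froude number Fr = V/√(g·D_h) = 13.04/√(32.2×1.93) = 1.65, which is greater than 1, so the flow is supercritical.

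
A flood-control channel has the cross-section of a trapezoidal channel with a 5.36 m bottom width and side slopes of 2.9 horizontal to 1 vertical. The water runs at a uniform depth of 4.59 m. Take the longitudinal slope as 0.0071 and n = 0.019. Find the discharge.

With bottom width b = 5.36 m and side slope z = 2.9: A = (b + zy)y = (5.36 + 2.9×4.59)×4.59 = 85.7 m²; P = b + 2y√(1+z²) = 5.36 + 2×4.59×3.068 = 33.52 m.
Hydraulic radius R = A/P = 85.7/33.52 = 2.557 m.
Manning's equation: Q = (1/n) A R^(2/3) S^(1/2) = (1/0.019) × 85.7 × 2.557^(2/3) × 0.0071^(1/2) = 711 m³/s.

Q = 711 m³/s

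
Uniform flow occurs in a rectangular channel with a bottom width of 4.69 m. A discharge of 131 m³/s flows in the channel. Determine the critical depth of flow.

For a rectangular channel, critical depth y_c = (q²/g)^(1/3) where q = Q/b = 131/4.69 = 27.93 m²/s.
So y_c = (27.93²/9.81)^(1/3) = 4.3 m.

y_c = 4.3 m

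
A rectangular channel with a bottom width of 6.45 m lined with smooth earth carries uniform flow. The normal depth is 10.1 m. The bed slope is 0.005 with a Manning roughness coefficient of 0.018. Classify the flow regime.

Flow area A = b·y = 6.45 × 10.1 = 65.14 m². Wetted perimeter P = b + 2y = 6.45 + 2×10.1 = 26.65 m.
Hydraulic radius R = A/P = 65.14/26.65 = 2.444 m.
V = (1/n) R^(2/3) √S = (1/0.018) × 2.444^(2/3) × √0.005 = 7.129 m/s. Hydraulic depth D_h = A/T = 65.14/6.45 = 10.1 m.
Froude number Fr = V/√(g·D_h) = 7.129/√(9.81×10.1) = 0.716, which is less than 1, so the flow is subcritical.

subcritical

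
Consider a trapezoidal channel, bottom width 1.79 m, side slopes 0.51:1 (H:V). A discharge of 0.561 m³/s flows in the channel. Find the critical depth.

y_c = 0.211 m

At critical depth, Q² T / (g A³) = 1, i.e. A³/T = Q²/g = 0.561²/9.81 = 0.03208.
At y = 0.158 m: A³/T = 0.01323 — low.
At y = 0.211 m: A³/T = 0.03201 — ≈ 0.03208.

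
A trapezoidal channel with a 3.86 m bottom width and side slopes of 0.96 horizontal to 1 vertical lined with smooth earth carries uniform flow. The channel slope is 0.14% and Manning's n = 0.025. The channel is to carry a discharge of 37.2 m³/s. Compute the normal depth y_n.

Manning's equation rearranged: A R^(2/3) = nQ / (1·√S) = 0.025 × 37.2 / (√0.0014) = 24.86.
At y = 3.12 m: A R^(2/3) = 30.58 — over.
At y = 2.4 m: A R^(2/3) = 18.58 — short.
At y = 2.8 m: A R^(2/3) = 24.84 — close enough.

y_n = 2.8 m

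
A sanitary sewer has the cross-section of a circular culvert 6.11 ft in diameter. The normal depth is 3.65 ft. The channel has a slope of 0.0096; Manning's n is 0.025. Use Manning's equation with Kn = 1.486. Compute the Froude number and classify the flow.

subcritical

For a circular section of diameter D = 6.11 ft at depth y = 3.65 ft, the central angle is θ = 2 arccos(1 − 2y/D) = 3.534 rad. Then A = (D²/8)(θ − sin θ) = 18.27 ft² and P = Dθ/2 = 10.8 ft.
Hydraulic radius R = A/P = 18.27/10.8 = 1.693 ft.
V = (1.486/n) R^(2/3) √S = (1.486/0.025) × 1.693^(2/3) × √0.0096 = 8.272 ft/s. Hydraulic depth D_h = A/T = 18.27/5.993 = 3.049 ft.
Froude number Fr = V/√(g·D_h) = 8.272/√(32.2×3.049) = 0.835, which is less than 1, so the flow is subcritical.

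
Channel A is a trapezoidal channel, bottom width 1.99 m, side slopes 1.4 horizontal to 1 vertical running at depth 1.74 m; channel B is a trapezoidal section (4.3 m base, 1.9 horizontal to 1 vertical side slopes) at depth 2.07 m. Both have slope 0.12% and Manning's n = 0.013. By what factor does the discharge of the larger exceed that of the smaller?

Channel A: With bottom width b = 1.99 m and side slope z = 1.4: A = (b + zy)y = (1.99 + 1.4×1.74)×1.74 = 7.701 m²; P = b + 2y√(1+z²) = 1.99 + 2×1.74×1.72 = 7.977 m. Hydraulic radius R = A/P = 7.701/7.977 = 0.9654 m. Q_A = (1/0.013)·7.701·0.9654^(2/3)·√0.0012 = 20.05 m³/s.
Channel B: With bottom width b = 4.3 m and side slope z = 1.9: A = (b + zy)y = (4.3 + 1.9×2.07)×2.07 = 17.04 m²; P = b + 2y√(1+z²) = 4.3 + 2×2.07×2.147 = 13.19 m. Hydraulic radius R = A/P = 17.04/13.19 = 1.292 m. Q_B = (1/0.013)·17.04·1.292^(2/3)·√0.0012 = 53.88 m³/s.
The larger discharge is 53.88 m³/s and the smaller is 20.05 m³/s; the ratio is 2.69.

2.69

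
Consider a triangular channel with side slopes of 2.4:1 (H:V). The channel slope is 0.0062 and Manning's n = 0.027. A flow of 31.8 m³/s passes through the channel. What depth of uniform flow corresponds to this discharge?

y_n = 2.14 m

Manning's equation rearranged: A R^(2/3) = nQ / (1·√S) = 0.027 × 31.8 / (√0.0062) = 10.9.
Try y = 1.79 m: A R^(2/3) = 6.771 — low.
Try y = 2.42 m: A R^(2/3) = 15.13 — high.
Try y = 2.14 m: A R^(2/3) = 10.9 — ≈ 10.9.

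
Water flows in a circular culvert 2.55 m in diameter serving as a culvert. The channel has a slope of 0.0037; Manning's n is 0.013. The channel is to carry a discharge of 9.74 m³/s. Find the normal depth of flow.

Manning's equation rearranged: A R^(2/3) = nQ / (1·√S) = 0.013 × 9.74 / (√0.0037) = 2.082.
At y = 0.999 m: A R^(2/3) = 1.227 — short.
At y = 1.35 m: A R^(2/3) = 2.082 — matches.

y_n = 1.35 m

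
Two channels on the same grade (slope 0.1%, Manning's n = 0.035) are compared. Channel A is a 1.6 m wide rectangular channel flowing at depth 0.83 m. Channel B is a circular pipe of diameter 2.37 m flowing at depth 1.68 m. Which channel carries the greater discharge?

Channel A: Flow area A = b·y = 1.6 × 0.83 = 1.328 m². Wetted perimeter P = b + 2y = 1.6 + 2×0.83 = 3.26 m. Hydraulic radius R = A/P = 1.328/3.26 = 0.4074 m. Q_A = (1/0.035)·1.328·0.4074^(2/3)·√0.001 = 0.6594 m³/s.
Channel B: For a circular section of diameter D = 2.37 m at depth y = 1.68 m, the central angle is θ = 2 arccos(1 − 2y/D) = 4.003 rad. Then A = (D²/8)(θ − sin θ) = 3.344 m² and P = Dθ/2 = 4.744 m. Hydraulic radius R = A/P = 3.344/4.744 = 0.7048 m. Q_B = (1/0.035)·3.344·0.7048^(2/3)·√0.001 = 2.393 m³/s.
Q_A = 0.6594 m³/s vs Q_B = 2.393 m³/s, so channel B carries more.

channel B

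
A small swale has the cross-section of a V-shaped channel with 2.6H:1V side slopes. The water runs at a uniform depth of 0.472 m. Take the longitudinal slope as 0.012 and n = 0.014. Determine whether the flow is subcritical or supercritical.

For a triangular section with side slope z = 2.6: A = zy² = 2.6×0.472² = 0.5792 m²; P = 2y√(1+z²) = 2×0.472×2.786 = 2.63 m.
Hydraulic radius R = A/P = 0.5792/2.63 = 0.2203 m.
V = (1/n) R^(2/3) √S = (1/0.014) × 0.2203^(2/3) × √0.012 = 2.854 m/s. Hydraulic depth D_h = A/T = 0.5792/2.454 = 0.236 m.
Froude number Fr = V/√(g·D_h) = 2.854/√(9.81×0.236) = 1.88, which is greater than 1, so the flow is supercritical.

supercritical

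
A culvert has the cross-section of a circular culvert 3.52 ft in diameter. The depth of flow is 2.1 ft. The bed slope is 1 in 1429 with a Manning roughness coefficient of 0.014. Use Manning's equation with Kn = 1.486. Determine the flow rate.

Q = 16.7 ft³/s

For a circular section of diameter D = 3.52 ft at depth y = 2.1 ft, the central angle is θ = 2 arccos(1 − 2y/D) = 3.53 rad. Then A = (D²/8)(θ − sin θ) = 6.055 ft² and P = Dθ/2 = 6.214 ft.
Hydraulic radius R = A/P = 6.055/6.214 = 0.9745 ft.
Manning's equation: Q = (1.486/n) A R^(2/3) S^(1/2) = (1.486/0.014) × 6.055 × 0.9745^(2/3) × 0.0006998^(1/2) = 16.7 ft³/s.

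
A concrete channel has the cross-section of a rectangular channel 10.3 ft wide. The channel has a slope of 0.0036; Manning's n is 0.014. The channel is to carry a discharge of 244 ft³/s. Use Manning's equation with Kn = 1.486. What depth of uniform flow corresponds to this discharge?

y_n = 2.59 ft

Manning's equation rearranged: A R^(2/3) = nQ / (1.486·√S) = 0.014 × 244 / (1.486 × √0.0036) = 38.31.
At y = 2.16 ft: A R^(2/3) = 29.43 — too small.
At y = 2.93 ft: A R^(2/3) = 45.77 — too large.
At y = 2.59 ft: A R^(2/3) = 38.35 — matches.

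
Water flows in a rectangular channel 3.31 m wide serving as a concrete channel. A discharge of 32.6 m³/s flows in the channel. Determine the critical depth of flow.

y_c = 2.15 m

For a rectangular channel, critical depth y_c = (q²/g)^(1/3) where q = Q/b = 32.6/3.31 = 9.849 m²/s.
So y_c = (9.849²/9.81)^(1/3) = 2.15 m.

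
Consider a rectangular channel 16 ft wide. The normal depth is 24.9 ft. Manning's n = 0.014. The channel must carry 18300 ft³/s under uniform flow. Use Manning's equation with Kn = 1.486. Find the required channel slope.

Flow area A = b·y = 16 × 24.9 = 398.4 ft². Wetted perimeter P = b + 2y = 16 + 2×24.9 = 65.8 ft.
Hydraulic radius R = A/P = 398.4/65.8 = 6.055 ft.
From Manning's equation, S = [nQ / (1.486 A R^(2/3))]² = [0.014 × 18300 / (1.486 × 398.4 × 6.055^(2/3))]² = 0.017.

S = 0.017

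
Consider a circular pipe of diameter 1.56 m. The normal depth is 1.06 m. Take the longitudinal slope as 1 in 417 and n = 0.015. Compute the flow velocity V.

For a circular section of diameter D = 1.56 m at depth y = 1.06 m, the central angle is θ = 2 arccos(1 − 2y/D) = 3.876 rad. Then A = (D²/8)(θ − sin θ) = 1.383 m² and P = Dθ/2 = 3.023 m.
Hydraulic radius R = A/P = 1.383/3.023 = 0.4574 m.
From Manning's equation, V = (1/n) R^(2/3) S^(1/2) = (1/0.015) × 0.4574^(2/3) × 0.002398^(1/2) = 1.94 m/s.

V = 1.94 m/s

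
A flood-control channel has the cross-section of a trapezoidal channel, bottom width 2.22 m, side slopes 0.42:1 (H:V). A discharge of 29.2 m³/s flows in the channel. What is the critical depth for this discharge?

y_c = 2.24 m

At critical depth, Q² T / (g A³) = 1, i.e. A³/T = Q²/g = 29.2²/9.81 = 86.92.
At y = 1.94 m: A³/T = 53.01 — low.
At y = 2.69 m: A³/T = 163.3 — high.
At y = 2.24 m: A³/T = 86.53 — close enough.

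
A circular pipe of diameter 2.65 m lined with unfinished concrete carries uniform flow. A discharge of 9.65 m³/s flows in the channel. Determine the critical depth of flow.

y_c = 1.39 m

At critical depth, Q² T / (g A³) = 1, i.e. A³/T = Q²/g = 9.65²/9.81 = 9.493.
Try y = 1.16 m: A³/T = 4.759 — short.
Try y = 1.69 m: A³/T = 20.09 — over.
Try y = 1.39 m: A³/T = 9.503 — close enough.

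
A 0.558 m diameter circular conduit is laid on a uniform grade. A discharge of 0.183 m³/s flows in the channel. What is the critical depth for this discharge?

y_c = 0.282 m

At critical depth, Q² T / (g A³) = 1, i.e. A³/T = Q²/g = 0.183²/9.81 = 0.003414.
Trying y = 0.247 m: A³/T = 0.002056 — short.
Trying y = 0.315 m: A³/T = 0.005208 — over.
Trying y = 0.282 m: A³/T = 0.003413 — ≈ 0.003414.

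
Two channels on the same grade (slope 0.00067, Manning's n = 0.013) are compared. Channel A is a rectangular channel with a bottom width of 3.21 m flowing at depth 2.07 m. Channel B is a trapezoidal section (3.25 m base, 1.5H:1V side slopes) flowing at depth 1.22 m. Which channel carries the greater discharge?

channel A

Channel A: Flow area A = b·y = 3.21 × 2.07 = 6.645 m². Wetted perimeter P = b + 2y = 3.21 + 2×2.07 = 7.35 m. Hydraulic radius R = A/P = 6.645/7.35 = 0.904 m. Q_A = (1/0.013)·6.645·0.904^(2/3)·√0.00067 = 12.37 m³/s.
Channel B: With bottom width b = 3.25 m and side slope z = 1.5: A = (b + zy)y = (3.25 + 1.5×1.22)×1.22 = 6.198 m²; P = b + 2y√(1+z²) = 3.25 + 2×1.22×1.803 = 7.649 m. Hydraulic radius R = A/P = 6.198/7.649 = 0.8103 m. Q_B = (1/0.013)·6.198·0.8103^(2/3)·√0.00067 = 10.73 m³/s.
Q_A = 12.37 m³/s vs Q_B = 10.73 m³/s, so channel A carries more.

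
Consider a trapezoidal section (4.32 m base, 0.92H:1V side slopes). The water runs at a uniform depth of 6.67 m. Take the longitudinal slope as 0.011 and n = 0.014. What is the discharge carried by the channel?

With bottom width b = 4.32 m and side slope z = 0.92: A = (b + zy)y = (4.32 + 0.92×6.67)×6.67 = 69.74 m²; P = b + 2y√(1+z²) = 4.32 + 2×6.67×1.359 = 22.45 m.
Hydraulic radius R = A/P = 69.74/22.45 = 3.107 m.
Manning's equation: Q = (1/n) A R^(2/3) S^(1/2) = (1/0.014) × 69.74 × 3.107^(2/3) × 0.011^(1/2) = 1110 m³/s.

Q = 1110 m³/s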